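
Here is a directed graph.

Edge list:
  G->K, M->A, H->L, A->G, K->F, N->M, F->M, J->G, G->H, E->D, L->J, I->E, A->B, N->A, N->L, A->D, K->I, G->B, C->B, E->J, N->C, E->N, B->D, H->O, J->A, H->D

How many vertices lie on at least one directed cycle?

A vertex is on a directed cycle iff it belongs to a strongly connected component of size ≥ 2 (or has a self-loop).
The vertices on cycles are {A, E, F, G, H, I, J, K, L, M, N} — 11 in total.

11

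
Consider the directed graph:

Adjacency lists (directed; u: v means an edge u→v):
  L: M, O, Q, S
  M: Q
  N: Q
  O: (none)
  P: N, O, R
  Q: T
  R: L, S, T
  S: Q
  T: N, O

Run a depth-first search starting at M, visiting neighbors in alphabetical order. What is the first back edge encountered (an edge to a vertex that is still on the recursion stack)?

DFS from M (visiting neighbors in alphabetical order); mark gray on enter, black on exit:
M gray
  Q gray
    T gray
      N gray
        N→Q: Q is gray → back edge
First back edge: N → Q.

N→Q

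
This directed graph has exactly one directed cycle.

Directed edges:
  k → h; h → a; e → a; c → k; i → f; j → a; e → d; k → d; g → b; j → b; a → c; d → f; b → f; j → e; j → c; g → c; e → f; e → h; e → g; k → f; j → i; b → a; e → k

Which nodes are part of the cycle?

a, c, h, k

DFS with gray/black marking from k:
k gray
  h gray
    a gray
      c gray
        c→k: k is gray → back edge
Back edge closes the cycle k → h → a → c → k; its vertices are {a, c, h, k}.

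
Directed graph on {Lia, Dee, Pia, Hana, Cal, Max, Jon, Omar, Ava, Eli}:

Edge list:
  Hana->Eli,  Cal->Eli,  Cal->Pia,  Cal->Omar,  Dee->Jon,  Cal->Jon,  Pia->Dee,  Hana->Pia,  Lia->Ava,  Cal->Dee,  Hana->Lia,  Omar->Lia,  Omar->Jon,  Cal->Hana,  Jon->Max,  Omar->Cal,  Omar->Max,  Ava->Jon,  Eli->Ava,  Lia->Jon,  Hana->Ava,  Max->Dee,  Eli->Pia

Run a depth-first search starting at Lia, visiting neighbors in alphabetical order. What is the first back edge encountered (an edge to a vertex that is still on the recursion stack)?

Dee->Jon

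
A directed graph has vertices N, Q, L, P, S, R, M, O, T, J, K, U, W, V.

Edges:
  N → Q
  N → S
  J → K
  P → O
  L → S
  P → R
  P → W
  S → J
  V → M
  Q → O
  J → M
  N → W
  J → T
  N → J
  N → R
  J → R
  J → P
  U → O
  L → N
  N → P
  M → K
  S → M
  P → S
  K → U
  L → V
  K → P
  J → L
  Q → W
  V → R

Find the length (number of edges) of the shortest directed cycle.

3

For each vertex v, BFS finds the shortest path from v back to v.
The shortest such closed walk is J → P → S → J, length 3.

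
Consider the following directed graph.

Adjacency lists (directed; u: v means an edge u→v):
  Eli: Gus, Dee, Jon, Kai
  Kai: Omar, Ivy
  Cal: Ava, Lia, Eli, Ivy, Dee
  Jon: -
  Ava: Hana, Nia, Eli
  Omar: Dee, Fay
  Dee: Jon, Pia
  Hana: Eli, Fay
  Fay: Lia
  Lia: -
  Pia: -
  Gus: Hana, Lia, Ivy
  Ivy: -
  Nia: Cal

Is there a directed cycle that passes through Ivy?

No

Ivy lies on a cycle iff there is a path from Ivy back to itself.
Exploring from Ivy, it never reaches itself; equivalently, its strongly connected component is a singleton.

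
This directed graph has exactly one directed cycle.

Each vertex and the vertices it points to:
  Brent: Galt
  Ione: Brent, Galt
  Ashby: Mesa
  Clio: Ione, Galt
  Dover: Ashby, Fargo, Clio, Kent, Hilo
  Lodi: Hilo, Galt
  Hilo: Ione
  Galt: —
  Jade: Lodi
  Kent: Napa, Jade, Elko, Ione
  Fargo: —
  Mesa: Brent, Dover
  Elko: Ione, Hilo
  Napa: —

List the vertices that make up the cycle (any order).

Mesa, Ashby, Dover

DFS with gray/black marking from Dover:
Dover gray
  Ashby gray
    Mesa gray
      Brent gray
        Galt gray
        Galt black
      Brent black
      Mesa→Dover: Dover is gray → back edge
Back edge closes the cycle Dover → Ashby → Mesa → Dover; its vertices are {Mesa, Ashby, Dover}.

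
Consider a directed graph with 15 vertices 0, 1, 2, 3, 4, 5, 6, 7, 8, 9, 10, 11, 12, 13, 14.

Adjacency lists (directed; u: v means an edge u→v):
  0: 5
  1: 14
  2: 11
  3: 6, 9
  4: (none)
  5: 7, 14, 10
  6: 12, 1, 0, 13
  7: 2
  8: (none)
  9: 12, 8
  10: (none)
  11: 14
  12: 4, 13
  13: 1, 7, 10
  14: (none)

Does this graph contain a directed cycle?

DFS with white/gray/black marking, starting from 0:
0 gray
  5 gray
    7 gray
      2 gray
        11 gray
          14 gray
          14 black
        11 black
      2 black
    7 black
    5→14: 14 black — skip
    10 gray
    10 black
  5 black
0 black
1 gray
  1→14: 14 black — skip
1 black
3 gray
  6 gray
    12 gray
      4 gray
      4 black
      13 gray
        13→1: 1 black — skip
        13→7: 7 black — skip
        13→10: 10 black — skip
      13 black
    12 black
    6→1: 1 black — skip
    6→0: 0 black — skip
    6→13: 13 black — skip
  6 black
  9 gray
    9→12: 12 black — skip
    8 gray
    8 black
  9 black
3 black
Every edge goes to a white or black vertex — no back edge, so the graph is acyclic.

No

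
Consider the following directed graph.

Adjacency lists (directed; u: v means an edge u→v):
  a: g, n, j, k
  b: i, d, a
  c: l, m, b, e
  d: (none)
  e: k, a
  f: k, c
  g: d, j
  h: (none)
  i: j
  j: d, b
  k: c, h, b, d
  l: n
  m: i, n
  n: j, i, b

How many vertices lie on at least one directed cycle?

11

A vertex is on a directed cycle iff it belongs to a strongly connected component of size ≥ 2 (or has a self-loop).
The vertices on cycles are {a, b, c, e, g, i, j, k, l, m, n} — 11 in total.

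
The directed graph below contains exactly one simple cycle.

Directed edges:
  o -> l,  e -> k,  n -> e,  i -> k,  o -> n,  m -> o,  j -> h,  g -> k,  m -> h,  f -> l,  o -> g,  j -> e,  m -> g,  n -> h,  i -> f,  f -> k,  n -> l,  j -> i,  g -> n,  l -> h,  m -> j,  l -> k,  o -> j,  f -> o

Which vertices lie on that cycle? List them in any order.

DFS with gray/black marking from o:
o gray
  g gray
    k gray
    k black
    n gray
      l gray
        l→k: k black — skip
        h gray
        h black
      l black
      e gray
        e→k: k black — skip
      e black
      n→h: h black — skip
    n black
  g black
  j gray
    i gray
      f gray
        f→k: k black — skip
        f→l: l black — skip
        f→o: o is gray → back edge
Back edge closes the cycle o → j → i → f → o; its vertices are {f, i, j, o}.

f, i, j, o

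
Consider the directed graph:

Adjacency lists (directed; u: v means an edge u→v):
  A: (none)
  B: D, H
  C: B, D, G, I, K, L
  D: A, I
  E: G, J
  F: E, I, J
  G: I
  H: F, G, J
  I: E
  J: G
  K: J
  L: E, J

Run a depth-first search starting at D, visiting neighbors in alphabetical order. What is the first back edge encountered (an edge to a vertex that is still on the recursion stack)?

DFS from D (visiting neighbors in alphabetical order); mark gray on enter, black on exit:
D gray
  A gray
  A black
  I gray
    E gray
      G gray
        G→I: I is gray → back edge
First back edge: G → I.

G→I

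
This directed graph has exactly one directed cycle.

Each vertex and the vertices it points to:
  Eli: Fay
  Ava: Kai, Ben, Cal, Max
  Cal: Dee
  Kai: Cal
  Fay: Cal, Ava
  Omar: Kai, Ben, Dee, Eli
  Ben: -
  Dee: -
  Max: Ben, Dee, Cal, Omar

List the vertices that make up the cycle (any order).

Ava, Eli, Fay, Max, Omar

DFS with gray/black marking from Max:
Max gray
  Ben gray
  Ben black
  Dee gray
  Dee black
  Cal gray
    Cal→Dee: Dee black — skip
  Cal black
  Omar gray
    Kai gray
      Kai→Cal: Cal black — skip
    Kai black
    Omar→Ben: Ben black — skip
    Omar→Dee: Dee black — skip
    Eli gray
      Fay gray
        Fay→Cal: Cal black — skip
        Ava gray
          Ava→Kai: Kai black — skip
          Ava→Ben: Ben black — skip
          Ava→Cal: Cal black — skip
          Ava→Max: Max is gray → back edge
Back edge closes the cycle Max → Omar → Eli → Fay → Ava → Max; its vertices are {Ava, Eli, Fay, Max, Omar}.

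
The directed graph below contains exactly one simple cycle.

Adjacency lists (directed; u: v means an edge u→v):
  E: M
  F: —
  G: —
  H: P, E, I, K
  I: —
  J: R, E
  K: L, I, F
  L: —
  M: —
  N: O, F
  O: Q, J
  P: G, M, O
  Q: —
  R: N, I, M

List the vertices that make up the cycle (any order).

J, N, O, R

DFS with gray/black marking from O:
O gray
  Q gray
  Q black
  J gray
    R gray
      N gray
        N→O: O is gray → back edge
Back edge closes the cycle O → J → R → N → O; its vertices are {J, N, O, R}.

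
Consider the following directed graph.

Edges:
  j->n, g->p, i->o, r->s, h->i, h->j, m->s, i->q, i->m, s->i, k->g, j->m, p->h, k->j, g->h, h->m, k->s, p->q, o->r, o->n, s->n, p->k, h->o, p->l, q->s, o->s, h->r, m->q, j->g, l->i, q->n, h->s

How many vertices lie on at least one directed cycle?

A vertex is on a directed cycle iff it belongs to a strongly connected component of size ≥ 2 (or has a self-loop).
The vertices on cycles are {g, h, i, j, k, m, o, p, q, r, s} — 11 in total.

11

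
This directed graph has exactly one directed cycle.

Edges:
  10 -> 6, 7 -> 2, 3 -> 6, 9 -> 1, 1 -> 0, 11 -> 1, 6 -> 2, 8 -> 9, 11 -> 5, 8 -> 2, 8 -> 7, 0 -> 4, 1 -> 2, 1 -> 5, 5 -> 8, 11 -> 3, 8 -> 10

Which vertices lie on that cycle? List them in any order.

1, 5, 8, 9

DFS with gray/black marking from 5:
5 gray
  8 gray
    9 gray
      1 gray
        2 gray
        2 black
        0 gray
          4 gray
          4 black
        0 black
        1→5: 5 is gray → back edge
Back edge closes the cycle 5 → 8 → 9 → 1 → 5; its vertices are {1, 5, 8, 9}.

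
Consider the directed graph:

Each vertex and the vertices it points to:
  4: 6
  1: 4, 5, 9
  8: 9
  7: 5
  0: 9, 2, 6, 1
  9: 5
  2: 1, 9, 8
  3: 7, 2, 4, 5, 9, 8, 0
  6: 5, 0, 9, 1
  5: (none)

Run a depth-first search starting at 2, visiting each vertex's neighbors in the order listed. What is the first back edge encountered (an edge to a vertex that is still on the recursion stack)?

0→2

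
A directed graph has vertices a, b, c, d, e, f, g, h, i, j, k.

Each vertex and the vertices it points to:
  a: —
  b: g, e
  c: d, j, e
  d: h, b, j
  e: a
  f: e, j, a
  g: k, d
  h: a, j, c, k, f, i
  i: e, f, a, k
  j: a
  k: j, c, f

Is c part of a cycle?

Yes

c is on a cycle iff c can reach itself via ≥1 edge.
c → d → h → c — yes.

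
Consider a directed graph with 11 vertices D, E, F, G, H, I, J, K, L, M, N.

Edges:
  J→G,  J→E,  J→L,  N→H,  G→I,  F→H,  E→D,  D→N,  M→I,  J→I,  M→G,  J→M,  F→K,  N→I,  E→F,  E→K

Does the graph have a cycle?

No

DFS with white/gray/black marking, starting from H:
H gray
H black
D gray
  N gray
    I gray
    I black
    N→H: H black — skip
  N black
D black
E gray
  K gray
  K black
  E→D: D black — skip
  F gray
    F→H: H black — skip
    F→K: K black — skip
  F black
E black
G gray
  G→I: I black — skip
G black
J gray
  J→I: I black — skip
  J→G: G black — skip
  M gray
    M→G: G black — skip
    M→I: I black — skip
  M black
  J→E: E black — skip
  L gray
  L black
J black
Every edge goes to a white or black vertex — no back edge, so the graph is acyclic.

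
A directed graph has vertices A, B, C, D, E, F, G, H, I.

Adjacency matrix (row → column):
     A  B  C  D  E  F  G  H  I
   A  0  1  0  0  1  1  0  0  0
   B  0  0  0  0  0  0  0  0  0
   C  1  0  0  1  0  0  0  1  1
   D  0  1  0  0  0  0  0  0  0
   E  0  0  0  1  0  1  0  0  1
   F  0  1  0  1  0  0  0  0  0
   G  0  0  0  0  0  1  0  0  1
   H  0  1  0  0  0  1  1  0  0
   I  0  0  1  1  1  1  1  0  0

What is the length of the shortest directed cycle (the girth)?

2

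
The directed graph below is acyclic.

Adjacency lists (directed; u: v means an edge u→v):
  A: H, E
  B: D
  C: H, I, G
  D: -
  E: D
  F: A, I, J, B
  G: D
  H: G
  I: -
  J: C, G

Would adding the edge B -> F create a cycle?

Adding B→F creates a cycle iff F can already reach B.
Path from F: F → B.
So F → … → B → F is a cycle.

Yes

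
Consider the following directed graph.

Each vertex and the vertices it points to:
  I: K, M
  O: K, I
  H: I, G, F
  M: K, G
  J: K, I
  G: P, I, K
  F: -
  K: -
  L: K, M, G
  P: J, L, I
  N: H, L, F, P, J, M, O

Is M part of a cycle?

Yes

M is on a cycle iff M can reach itself via ≥1 edge.
M → G → I → M — yes.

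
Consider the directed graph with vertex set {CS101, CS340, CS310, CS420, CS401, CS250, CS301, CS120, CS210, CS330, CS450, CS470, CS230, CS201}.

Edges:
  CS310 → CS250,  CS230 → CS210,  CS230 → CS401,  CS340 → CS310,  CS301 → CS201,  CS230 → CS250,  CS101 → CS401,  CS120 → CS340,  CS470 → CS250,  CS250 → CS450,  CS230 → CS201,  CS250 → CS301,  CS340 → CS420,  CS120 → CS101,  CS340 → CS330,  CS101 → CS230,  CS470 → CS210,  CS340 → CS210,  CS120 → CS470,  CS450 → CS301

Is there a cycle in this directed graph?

DFS with white/gray/black marking, starting from CS470:
CS470 gray
  CS250 gray
    CS450 gray
      CS301 gray
        CS201 gray
        CS201 black
      CS301 black
    CS450 black
    CS250→CS301: CS301 black — skip
  CS250 black
  CS210 gray
  CS210 black
CS470 black
CS101 gray
  CS230 gray
    CS401 gray
    CS401 black
    CS230→CS250: CS250 black — skip
    CS230→CS210: CS210 black — skip
    CS230→CS201: CS201 black — skip
  CS230 black
  CS101→CS401: CS401 black — skip
CS101 black
CS340 gray
  CS420 gray
  CS420 black
  CS310 gray
    CS310→CS250: CS250 black — skip
  CS310 black
  CS340→CS210: CS210 black — skip
  CS330 gray
  CS330 black
CS340 black
CS120 gray
  CS120→CS470: CS470 black — skip
  CS120→CS101: CS101 black — skip
  CS120→CS340: CS340 black — skip
CS120 black
Every edge goes to a white or black vertex — no back edge, so the graph is acyclic.

No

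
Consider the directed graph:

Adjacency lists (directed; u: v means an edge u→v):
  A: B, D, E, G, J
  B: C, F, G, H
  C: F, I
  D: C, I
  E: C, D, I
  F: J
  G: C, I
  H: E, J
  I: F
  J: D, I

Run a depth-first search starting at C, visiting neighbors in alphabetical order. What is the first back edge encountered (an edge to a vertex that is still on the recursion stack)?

D→C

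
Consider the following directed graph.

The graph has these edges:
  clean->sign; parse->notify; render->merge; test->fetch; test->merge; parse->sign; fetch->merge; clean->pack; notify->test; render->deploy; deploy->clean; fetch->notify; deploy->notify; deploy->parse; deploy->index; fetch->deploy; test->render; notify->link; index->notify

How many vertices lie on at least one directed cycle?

7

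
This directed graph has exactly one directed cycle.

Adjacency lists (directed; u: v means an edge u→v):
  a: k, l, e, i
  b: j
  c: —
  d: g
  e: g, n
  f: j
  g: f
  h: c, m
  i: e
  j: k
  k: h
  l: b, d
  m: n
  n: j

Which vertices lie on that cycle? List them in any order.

DFS with gray/black marking from k:
k gray
  h gray
    c gray
    c black
    m gray
      n gray
        j gray
          j→k: k is gray → back edge
Back edge closes the cycle k → h → m → n → j → k; its vertices are {h, j, k, m, n}.

h, j, k, m, n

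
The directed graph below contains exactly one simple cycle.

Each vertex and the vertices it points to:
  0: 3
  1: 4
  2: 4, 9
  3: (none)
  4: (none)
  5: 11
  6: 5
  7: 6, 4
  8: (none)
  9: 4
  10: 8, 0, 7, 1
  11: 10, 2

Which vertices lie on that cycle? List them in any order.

DFS with gray/black marking from 11:
11 gray
  10 gray
    8 gray
    8 black
    0 gray
      3 gray
      3 black
    0 black
    7 gray
      6 gray
        5 gray
          5→11: 11 is gray → back edge
Back edge closes the cycle 11 → 10 → 7 → 6 → 5 → 11; its vertices are {5, 6, 7, 10, 11}.

5, 6, 7, 10, 11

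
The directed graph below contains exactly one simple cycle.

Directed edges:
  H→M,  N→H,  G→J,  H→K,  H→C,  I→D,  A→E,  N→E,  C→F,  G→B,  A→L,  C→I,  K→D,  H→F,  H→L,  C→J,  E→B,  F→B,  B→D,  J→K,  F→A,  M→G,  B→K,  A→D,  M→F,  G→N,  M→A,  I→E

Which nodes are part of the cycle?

G, H, M, N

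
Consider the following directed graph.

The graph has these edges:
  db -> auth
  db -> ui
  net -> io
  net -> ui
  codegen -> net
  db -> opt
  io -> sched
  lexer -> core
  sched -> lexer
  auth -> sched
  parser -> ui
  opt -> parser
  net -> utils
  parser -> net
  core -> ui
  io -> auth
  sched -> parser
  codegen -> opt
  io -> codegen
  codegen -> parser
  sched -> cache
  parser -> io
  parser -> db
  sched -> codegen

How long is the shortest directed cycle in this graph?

3

For each vertex v, BFS finds the shortest path from v back to v.
The shortest such closed walk is sched → parser → io → sched, length 3.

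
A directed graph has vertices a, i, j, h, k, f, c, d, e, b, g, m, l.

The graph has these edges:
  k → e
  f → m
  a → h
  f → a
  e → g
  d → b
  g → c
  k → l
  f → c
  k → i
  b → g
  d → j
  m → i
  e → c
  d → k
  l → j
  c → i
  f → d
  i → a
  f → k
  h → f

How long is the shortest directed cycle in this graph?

3

For each vertex v, BFS finds the shortest path from v back to v.
The shortest such closed walk is f → a → h → f, length 3.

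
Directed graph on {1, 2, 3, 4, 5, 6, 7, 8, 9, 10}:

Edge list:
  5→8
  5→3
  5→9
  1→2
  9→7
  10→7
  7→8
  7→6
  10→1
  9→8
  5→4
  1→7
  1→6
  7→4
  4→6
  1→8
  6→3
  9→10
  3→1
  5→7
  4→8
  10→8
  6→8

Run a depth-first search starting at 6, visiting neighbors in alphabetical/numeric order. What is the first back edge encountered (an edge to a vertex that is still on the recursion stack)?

1→6

DFS from 6 (visiting neighbors in alphabetical/numeric order); mark gray on enter, black on exit:
6 gray
  3 gray
    1 gray
      2 gray
      2 black
      1→6: 6 is gray → back edge
First back edge: 1 → 6.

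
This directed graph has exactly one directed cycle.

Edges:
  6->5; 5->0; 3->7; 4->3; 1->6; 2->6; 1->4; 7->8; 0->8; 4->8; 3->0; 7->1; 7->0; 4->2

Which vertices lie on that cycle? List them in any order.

1, 3, 4, 7

DFS with gray/black marking from 1:
1 gray
  4 gray
    3 gray
      0 gray
        8 gray
        8 black
      0 black
      7 gray
        7→0: 0 black — skip
        7→1: 1 is gray → back edge
Back edge closes the cycle 1 → 4 → 3 → 7 → 1; its vertices are {1, 3, 4, 7}.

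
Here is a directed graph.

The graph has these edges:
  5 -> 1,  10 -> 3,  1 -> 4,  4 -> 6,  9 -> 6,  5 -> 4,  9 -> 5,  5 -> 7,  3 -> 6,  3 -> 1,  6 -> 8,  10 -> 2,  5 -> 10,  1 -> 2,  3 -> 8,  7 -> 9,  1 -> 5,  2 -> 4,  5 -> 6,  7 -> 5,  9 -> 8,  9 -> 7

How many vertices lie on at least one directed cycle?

A vertex is on a directed cycle iff it belongs to a strongly connected component of size ≥ 2 (or has a self-loop).
The vertices on cycles are {1, 3, 5, 7, 9, 10} — 6 in total.

6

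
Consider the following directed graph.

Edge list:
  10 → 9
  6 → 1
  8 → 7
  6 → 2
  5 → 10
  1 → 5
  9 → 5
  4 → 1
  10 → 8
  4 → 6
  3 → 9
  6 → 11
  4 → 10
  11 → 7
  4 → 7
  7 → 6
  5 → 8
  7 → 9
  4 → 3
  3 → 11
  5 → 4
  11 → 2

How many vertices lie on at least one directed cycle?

10

A vertex is on a directed cycle iff it belongs to a strongly connected component of size ≥ 2 (or has a self-loop).
The vertices on cycles are {1, 3, 4, 5, 6, 7, 8, 9, 10, 11} — 10 in total.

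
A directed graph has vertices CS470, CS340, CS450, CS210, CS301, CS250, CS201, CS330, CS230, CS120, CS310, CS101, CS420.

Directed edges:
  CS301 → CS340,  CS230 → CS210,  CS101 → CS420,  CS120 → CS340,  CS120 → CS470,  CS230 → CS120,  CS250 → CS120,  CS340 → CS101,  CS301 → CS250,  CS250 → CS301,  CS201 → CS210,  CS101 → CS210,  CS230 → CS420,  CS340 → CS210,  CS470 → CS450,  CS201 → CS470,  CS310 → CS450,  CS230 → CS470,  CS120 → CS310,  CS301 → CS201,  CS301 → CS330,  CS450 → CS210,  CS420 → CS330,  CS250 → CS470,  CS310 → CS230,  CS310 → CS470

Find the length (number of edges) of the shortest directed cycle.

For each vertex v, BFS finds the shortest path from v back to v.
The shortest such closed walk is CS250 → CS301 → CS250, length 2.

2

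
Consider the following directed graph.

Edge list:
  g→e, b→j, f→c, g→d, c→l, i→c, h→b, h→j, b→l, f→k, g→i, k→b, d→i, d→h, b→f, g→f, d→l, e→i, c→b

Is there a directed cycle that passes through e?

e lies on a cycle iff there is a path from e back to itself.
Exploring from e, it never reaches itself; equivalently, its strongly connected component is a singleton.

No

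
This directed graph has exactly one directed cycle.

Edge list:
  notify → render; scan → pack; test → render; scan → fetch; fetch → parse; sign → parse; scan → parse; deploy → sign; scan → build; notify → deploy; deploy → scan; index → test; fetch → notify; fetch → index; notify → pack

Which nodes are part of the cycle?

scan, fetch, deploy, notify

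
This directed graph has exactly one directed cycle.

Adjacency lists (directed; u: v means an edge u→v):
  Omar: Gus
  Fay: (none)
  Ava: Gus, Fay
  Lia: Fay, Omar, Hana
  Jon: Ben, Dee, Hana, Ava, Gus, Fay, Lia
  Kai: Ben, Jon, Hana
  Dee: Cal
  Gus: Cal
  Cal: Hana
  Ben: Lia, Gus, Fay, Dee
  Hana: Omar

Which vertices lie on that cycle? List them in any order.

Cal, Gus, Hana, Omar

DFS with gray/black marking from Hana:
Hana gray
  Omar gray
    Gus gray
      Cal gray
        Cal→Hana: Hana is gray → back edge
Back edge closes the cycle Hana → Omar → Gus → Cal → Hana; its vertices are {Cal, Gus, Hana, Omar}.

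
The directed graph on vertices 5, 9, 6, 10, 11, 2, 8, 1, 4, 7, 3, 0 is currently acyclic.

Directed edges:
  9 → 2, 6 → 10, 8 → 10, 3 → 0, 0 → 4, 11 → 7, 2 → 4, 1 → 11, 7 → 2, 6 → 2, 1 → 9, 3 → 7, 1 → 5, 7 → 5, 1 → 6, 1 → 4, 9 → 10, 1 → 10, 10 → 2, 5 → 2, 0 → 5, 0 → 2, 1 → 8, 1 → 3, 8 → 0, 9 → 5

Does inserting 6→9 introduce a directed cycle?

Adding 6→9 creates a cycle iff 9 can already reach 6.
Explore from 9: no path reaches 6. The graph stays acyclic.

No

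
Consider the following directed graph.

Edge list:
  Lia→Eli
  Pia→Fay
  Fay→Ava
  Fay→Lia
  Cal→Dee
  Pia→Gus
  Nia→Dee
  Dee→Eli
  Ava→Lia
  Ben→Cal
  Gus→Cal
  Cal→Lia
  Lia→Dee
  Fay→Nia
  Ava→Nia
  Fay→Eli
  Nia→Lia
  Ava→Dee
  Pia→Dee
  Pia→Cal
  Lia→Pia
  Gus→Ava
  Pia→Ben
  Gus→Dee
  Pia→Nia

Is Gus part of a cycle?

Gus is on a cycle iff Gus can reach itself via ≥1 edge.
Gus → Cal → Lia → Pia → Gus — yes.

Yes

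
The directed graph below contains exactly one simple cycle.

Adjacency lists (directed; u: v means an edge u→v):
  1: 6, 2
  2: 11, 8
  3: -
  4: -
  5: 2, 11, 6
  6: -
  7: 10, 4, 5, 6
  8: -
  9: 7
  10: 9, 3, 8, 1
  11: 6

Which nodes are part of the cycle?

7, 9, 10

DFS with gray/black marking from 10:
10 gray
  9 gray
    7 gray
      7→10: 10 is gray → back edge
Back edge closes the cycle 10 → 9 → 7 → 10; its vertices are {7, 9, 10}.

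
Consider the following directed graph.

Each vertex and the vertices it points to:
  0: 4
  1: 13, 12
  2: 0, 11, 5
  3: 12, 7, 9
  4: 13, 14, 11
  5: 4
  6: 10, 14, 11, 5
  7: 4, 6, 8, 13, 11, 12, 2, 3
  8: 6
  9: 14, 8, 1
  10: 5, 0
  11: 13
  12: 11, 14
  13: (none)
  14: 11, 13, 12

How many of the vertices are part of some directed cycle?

A vertex is on a directed cycle iff it belongs to a strongly connected component of size ≥ 2 (or has a self-loop).
The vertices on cycles are {3, 7, 12, 14} — 4 in total.

4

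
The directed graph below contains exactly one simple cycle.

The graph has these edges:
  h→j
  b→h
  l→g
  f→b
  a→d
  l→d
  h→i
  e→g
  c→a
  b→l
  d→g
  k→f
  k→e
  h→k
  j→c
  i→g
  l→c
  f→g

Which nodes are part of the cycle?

DFS with gray/black marking from b:
b gray
  l gray
    d gray
      g gray
      g black
    d black
    c gray
      a gray
        a→d: d black — skip
      a black
    c black
    l→g: g black — skip
  l black
  h gray
    i gray
      i→g: g black — skip
    i black
    k gray
      f gray
        f→b: b is gray → back edge
Back edge closes the cycle b → h → k → f → b; its vertices are {b, f, h, k}.

b, f, h, k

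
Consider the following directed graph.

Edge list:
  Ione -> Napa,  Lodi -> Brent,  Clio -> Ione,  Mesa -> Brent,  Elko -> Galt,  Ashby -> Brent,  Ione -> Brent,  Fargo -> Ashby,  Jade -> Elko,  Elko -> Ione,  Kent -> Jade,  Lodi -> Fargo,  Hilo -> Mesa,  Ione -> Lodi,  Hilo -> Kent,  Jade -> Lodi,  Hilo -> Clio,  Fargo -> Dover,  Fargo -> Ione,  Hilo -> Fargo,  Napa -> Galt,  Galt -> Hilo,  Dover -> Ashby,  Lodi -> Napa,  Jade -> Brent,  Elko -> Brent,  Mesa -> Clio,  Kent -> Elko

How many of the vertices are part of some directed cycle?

11

A vertex is on a directed cycle iff it belongs to a strongly connected component of size ≥ 2 (or has a self-loop).
The vertices on cycles are {Clio, Elko, Galt, Hilo, Ione, Jade, Kent, Lodi, Mesa, Napa, Fargo} — 11 in total.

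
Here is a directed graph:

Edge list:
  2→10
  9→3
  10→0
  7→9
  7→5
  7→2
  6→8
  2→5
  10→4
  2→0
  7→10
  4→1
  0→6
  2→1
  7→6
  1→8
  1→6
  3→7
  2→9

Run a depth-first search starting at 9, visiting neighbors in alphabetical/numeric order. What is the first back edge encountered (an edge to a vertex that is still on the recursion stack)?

2→9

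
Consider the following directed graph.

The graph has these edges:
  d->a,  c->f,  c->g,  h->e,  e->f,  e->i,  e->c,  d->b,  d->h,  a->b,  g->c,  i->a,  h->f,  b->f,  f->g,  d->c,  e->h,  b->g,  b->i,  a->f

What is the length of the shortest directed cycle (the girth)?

2

For each vertex v, BFS finds the shortest path from v back to v.
The shortest such closed walk is h → e → h, length 2.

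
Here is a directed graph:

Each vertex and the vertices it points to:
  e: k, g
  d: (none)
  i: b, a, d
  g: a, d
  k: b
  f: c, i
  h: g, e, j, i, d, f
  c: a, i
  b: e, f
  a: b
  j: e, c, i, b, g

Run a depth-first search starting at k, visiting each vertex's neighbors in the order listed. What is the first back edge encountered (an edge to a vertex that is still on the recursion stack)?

e→k

DFS from k (visiting each vertex's neighbors in the order listed); mark gray on enter, black on exit:
k gray
  b gray
    e gray
      e→k: k is gray → back edge
First back edge: e → k.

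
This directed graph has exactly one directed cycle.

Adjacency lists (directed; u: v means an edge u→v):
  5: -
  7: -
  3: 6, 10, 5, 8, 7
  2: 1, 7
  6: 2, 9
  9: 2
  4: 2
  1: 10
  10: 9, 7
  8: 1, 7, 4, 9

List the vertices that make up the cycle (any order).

DFS with gray/black marking from 10:
10 gray
  9 gray
    2 gray
      1 gray
        1→10: 10 is gray → back edge
Back edge closes the cycle 10 → 9 → 2 → 1 → 10; its vertices are {1, 2, 9, 10}.

1, 2, 9, 10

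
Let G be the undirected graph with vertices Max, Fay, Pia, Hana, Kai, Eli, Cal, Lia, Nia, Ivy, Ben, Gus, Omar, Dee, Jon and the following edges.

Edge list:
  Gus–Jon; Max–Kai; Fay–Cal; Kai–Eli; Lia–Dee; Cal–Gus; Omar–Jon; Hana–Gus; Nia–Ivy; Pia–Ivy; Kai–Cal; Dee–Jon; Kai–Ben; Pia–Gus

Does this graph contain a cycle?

No

DFS, tracking each vertex's parent; an edge to a visited non-parent vertex closes a cycle.
Start from Pia:
visit Pia (parent –)
  visit Ivy (parent Pia)
    visit Nia (parent Ivy)
      Nia–Ivy: parent, skip
    Ivy–Pia: parent, skip
  visit Gus (parent Pia)
    Gus–Pia: parent, skip
    visit Cal (parent Gus)
      visit Kai (parent Cal)
        visit Max (parent Kai)
          Max–Kai: parent, skip
        visit Ben (parent Kai)
          Ben–Kai: parent, skip
        Kai–Cal: parent, skip
        visit Eli (parent Kai)
          Eli–Kai: parent, skip
      Cal–Gus: parent, skip
      visit Fay (parent Cal)
        Fay–Cal: parent, skip
    visit Jon (parent Gus)
      Jon–Gus: parent, skip
      visit Dee (parent Jon)
        Dee–Jon: parent, skip
        visit Lia (parent Dee)
          Lia–Dee: parent, skip
      visit Omar (parent Jon)
        Omar–Jon: parent, skip
    visit Hana (parent Gus)
      Hana–Gus: parent, skip
No non-parent visited neighbor found — the graph is a forest.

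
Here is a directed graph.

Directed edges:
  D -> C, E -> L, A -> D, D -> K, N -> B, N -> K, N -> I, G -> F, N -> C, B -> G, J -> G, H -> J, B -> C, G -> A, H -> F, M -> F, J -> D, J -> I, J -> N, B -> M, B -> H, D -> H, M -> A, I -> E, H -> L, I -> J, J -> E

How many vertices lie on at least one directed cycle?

A vertex is on a directed cycle iff it belongs to a strongly connected component of size ≥ 2 (or has a self-loop).
The vertices on cycles are {A, B, D, G, H, I, J, M, N} — 9 in total.

9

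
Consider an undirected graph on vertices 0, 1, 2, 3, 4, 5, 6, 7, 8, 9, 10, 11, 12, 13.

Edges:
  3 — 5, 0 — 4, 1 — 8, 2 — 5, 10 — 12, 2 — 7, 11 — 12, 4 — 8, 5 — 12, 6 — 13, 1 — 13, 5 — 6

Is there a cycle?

No

DFS, tracking each vertex's parent; an edge to a visited non-parent vertex closes a cycle.
Start from 9:
visit 9 (parent –)
visit 0 (parent –)
  visit 4 (parent 0)
    4–0: parent, skip
    visit 8 (parent 4)
      8–4: parent, skip
      visit 1 (parent 8)
        1–8: parent, skip
        visit 13 (parent 1)
          visit 6 (parent 13)
            visit 5 (parent 6)
              visit 3 (parent 5)
                3–5: parent, skip
              visit 2 (parent 5)
                2–5: parent, skip
                visit 7 (parent 2)
                  7–2: parent, skip
              5–6: parent, skip
              visit 12 (parent 5)
                visit 10 (parent 12)
                  10–12: parent, skip
                12–5: parent, skip
                visit 11 (parent 12)
                  11–12: parent, skip
            6–13: parent, skip
          13–1: parent, skip
No non-parent visited neighbor found — the graph is a forest.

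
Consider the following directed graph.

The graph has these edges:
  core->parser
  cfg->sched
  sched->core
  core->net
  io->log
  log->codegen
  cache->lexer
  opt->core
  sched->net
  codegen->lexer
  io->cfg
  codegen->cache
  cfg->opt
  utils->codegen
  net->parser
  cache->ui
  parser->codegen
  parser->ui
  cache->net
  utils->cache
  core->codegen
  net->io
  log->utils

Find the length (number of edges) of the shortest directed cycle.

4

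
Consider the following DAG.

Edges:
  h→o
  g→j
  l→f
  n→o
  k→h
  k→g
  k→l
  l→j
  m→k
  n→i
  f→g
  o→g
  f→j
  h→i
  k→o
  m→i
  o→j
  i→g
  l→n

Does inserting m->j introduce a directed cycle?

No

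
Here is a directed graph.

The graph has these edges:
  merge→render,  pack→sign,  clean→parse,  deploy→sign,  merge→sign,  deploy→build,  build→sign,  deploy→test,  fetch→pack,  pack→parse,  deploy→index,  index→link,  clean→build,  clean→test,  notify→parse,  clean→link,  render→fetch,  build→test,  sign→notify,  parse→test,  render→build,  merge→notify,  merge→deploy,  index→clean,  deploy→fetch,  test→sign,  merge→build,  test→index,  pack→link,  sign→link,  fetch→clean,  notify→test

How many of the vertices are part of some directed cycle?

7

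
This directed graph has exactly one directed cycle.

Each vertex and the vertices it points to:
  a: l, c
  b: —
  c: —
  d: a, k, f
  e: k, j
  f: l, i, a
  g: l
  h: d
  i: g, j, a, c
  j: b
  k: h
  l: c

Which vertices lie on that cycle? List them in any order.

d, h, k

DFS with gray/black marking from k:
k gray
  h gray
    d gray
      a gray
        l gray
          c gray
          c black
        l black
        a→c: c black — skip
      a black
      d→k: k is gray → back edge
Back edge closes the cycle k → h → d → k; its vertices are {d, h, k}.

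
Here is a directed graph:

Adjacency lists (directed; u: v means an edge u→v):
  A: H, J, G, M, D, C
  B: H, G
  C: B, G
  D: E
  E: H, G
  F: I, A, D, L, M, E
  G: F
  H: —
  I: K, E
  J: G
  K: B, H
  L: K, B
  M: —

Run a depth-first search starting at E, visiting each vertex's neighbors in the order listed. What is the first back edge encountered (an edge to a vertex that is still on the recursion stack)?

B->G

DFS from E (visiting each vertex's neighbors in the order listed); mark gray on enter, black on exit:
E gray
  H gray
  H black
  G gray
    F gray
      I gray
        K gray
          B gray
            B→H: H black — skip
            B→G: G is gray → back edge
First back edge: B → G.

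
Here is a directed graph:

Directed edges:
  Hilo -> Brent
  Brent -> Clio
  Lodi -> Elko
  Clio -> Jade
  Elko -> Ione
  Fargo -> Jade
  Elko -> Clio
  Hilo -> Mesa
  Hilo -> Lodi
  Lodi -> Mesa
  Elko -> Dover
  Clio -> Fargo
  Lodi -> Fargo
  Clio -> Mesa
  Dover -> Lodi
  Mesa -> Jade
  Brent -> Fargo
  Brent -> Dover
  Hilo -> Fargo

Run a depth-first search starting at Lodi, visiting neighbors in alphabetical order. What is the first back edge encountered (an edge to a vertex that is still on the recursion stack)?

Dover→Lodi

DFS from Lodi (visiting neighbors in alphabetical order); mark gray on enter, black on exit:
Lodi gray
  Elko gray
    Clio gray
      Fargo gray
        Jade gray
        Jade black
      Fargo black
      Clio→Jade: Jade black — skip
      Mesa gray
        Mesa→Jade: Jade black — skip
      Mesa black
    Clio black
    Dover gray
      Dover→Lodi: Lodi is gray → back edge
First back edge: Dover → Lodi.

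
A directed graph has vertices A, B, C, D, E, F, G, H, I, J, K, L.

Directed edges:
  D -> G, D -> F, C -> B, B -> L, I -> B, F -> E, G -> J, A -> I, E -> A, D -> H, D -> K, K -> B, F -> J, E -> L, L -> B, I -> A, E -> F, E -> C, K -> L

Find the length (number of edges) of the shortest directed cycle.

2

For each vertex v, BFS finds the shortest path from v back to v.
The shortest such closed walk is F → E → F, length 2.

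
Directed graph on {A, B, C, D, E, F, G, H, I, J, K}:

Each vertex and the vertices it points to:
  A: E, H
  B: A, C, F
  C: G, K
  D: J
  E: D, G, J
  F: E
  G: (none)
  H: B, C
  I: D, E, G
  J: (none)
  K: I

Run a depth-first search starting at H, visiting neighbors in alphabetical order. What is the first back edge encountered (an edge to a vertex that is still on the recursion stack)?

A->H

DFS from H (visiting neighbors in alphabetical order); mark gray on enter, black on exit:
H gray
  B gray
    A gray
      E gray
        D gray
          J gray
          J black
        D black
        G gray
        G black
        E→J: J black — skip
      E black
      A→H: H is gray → back edge
First back edge: A → H.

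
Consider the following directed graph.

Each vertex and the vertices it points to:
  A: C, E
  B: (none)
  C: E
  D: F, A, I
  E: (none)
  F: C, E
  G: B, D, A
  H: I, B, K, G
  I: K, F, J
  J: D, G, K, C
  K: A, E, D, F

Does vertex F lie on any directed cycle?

F lies on a cycle iff there is a path from F back to itself.
Exploring from F, it never reaches itself; equivalently, its strongly connected component is a singleton.

No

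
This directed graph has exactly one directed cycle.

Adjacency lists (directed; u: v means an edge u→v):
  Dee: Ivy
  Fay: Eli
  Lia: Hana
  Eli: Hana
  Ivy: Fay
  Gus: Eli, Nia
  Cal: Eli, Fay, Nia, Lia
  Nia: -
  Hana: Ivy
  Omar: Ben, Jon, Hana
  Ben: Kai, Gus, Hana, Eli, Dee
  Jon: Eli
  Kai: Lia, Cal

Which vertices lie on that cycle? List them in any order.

DFS with gray/black marking from Ivy:
Ivy gray
  Fay gray
    Eli gray
      Hana gray
        Hana→Ivy: Ivy is gray → back edge
Back edge closes the cycle Ivy → Fay → Eli → Hana → Ivy; its vertices are {Eli, Fay, Ivy, Hana}.

Eli, Fay, Ivy, Hana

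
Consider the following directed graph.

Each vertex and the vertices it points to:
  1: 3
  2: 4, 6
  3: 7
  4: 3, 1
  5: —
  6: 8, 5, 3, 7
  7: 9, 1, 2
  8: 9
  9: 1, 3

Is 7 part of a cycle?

Yes

7 is on a cycle iff 7 can reach itself via ≥1 edge.
7 → 9 → 3 → 7 — yes.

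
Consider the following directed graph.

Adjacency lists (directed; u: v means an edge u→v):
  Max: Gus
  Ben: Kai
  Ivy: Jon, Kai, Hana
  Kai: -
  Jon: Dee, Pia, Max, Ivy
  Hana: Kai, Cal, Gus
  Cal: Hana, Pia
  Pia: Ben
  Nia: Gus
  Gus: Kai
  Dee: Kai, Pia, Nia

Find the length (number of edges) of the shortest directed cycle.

For each vertex v, BFS finds the shortest path from v back to v.
The shortest such closed walk is Ivy → Jon → Ivy, length 2.

2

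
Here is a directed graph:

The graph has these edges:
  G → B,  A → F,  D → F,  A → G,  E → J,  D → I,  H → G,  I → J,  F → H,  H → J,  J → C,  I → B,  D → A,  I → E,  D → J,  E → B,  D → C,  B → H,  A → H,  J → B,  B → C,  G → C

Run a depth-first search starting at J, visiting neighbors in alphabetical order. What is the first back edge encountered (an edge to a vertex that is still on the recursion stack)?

G->B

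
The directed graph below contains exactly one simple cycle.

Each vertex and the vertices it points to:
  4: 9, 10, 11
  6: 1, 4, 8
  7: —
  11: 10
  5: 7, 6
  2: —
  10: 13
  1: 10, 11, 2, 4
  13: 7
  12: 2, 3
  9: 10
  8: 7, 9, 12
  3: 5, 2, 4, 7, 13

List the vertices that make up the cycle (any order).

DFS with gray/black marking from 8:
8 gray
  7 gray
  7 black
  9 gray
    10 gray
      13 gray
        13→7: 7 black — skip
      13 black
    10 black
  9 black
  12 gray
    2 gray
    2 black
    3 gray
      5 gray
        5→7: 7 black — skip
        6 gray
          1 gray
            1→10: 10 black — skip
            11 gray
              11→10: 10 black — skip
            11 black
            1→2: 2 black — skip
            4 gray
              4→9: 9 black — skip
              4→10: 10 black — skip
              4→11: 11 black — skip
            4 black
          1 black
          6→4: 4 black — skip
          6→8: 8 is gray → back edge
Back edge closes the cycle 8 → 12 → 3 → 5 → 6 → 8; its vertices are {3, 5, 6, 8, 12}.

3, 5, 6, 8, 12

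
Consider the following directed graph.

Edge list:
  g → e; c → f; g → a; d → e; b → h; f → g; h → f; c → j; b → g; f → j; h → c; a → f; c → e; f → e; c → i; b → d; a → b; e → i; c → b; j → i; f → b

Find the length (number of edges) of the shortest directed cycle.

3

For each vertex v, BFS finds the shortest path from v back to v.
The shortest such closed walk is a → f → g → a, length 3.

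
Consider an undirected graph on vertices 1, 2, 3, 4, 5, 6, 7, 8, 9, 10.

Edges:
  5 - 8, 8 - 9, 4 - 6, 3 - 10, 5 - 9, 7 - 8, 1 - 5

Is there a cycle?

Yes

DFS, tracking each vertex's parent; an edge to a visited non-parent vertex closes a cycle.
Start from 1:
visit 1 (parent –)
  visit 5 (parent 1)
    5–1: parent, skip
    visit 8 (parent 5)
      visit 9 (parent 8)
        9–5: 5 visited and ≠ parent → cycle
Cycle: 5 – 8 – 9 – 5.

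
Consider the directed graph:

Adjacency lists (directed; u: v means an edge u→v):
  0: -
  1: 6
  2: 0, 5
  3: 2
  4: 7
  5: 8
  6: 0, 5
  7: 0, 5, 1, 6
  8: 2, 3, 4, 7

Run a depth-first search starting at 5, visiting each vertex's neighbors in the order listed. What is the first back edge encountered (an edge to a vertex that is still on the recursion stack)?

2->5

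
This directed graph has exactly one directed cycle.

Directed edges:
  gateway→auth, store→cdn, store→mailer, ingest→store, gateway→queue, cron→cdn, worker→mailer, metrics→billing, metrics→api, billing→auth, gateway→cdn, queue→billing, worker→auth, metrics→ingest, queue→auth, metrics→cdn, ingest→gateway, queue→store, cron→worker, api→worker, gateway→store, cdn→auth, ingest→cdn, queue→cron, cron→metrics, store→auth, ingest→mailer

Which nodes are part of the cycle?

cron, queue, ingest, gateway, metrics

DFS with gray/black marking from metrics:
metrics gray
  ingest gray
    gateway gray
      cdn gray
        auth gray
        auth black
      cdn black
      store gray
        store→cdn: cdn black — skip
        store→auth: auth black — skip
        mailer gray
        mailer black
      store black
      gateway→auth: auth black — skip
      queue gray
        billing gray
          billing→auth: auth black — skip
        billing black
        queue→auth: auth black — skip
        queue→store: store black — skip
        cron gray
          cron→metrics: metrics is gray → back edge
Back edge closes the cycle metrics → ingest → gateway → queue → cron → metrics; its vertices are {cron, queue, ingest, gateway, metrics}.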